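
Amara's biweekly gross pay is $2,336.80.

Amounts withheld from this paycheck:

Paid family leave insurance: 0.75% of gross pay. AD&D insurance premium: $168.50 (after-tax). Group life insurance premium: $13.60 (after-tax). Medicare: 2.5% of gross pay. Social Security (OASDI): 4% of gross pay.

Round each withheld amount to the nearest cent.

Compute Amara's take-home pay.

$1,985.28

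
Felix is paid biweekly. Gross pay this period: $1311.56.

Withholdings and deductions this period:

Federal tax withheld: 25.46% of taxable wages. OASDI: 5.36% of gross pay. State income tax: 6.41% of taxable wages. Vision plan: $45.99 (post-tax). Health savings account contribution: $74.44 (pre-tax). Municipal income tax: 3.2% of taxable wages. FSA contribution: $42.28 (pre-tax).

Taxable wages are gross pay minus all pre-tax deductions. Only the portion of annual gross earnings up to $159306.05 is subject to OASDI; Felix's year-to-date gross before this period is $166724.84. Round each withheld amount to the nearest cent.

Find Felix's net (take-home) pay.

FSA contribution: $42.28
Health savings account contribution: $74.44
Pre-tax total = $42.28 + $74.44 = $116.72
Taxable wages = $1311.56 − $116.72 = $1194.84
State income tax: $1194.84 × 0.0641 = $76.59
Municipal income tax: $1194.84 × 0.032 = $38.23
Federal tax withheld: $1194.84 × 0.2546 = $304.21
OASDI: annual cap $159306.05 already reached (YTD $166724.84), so $0.00
Vision plan: $45.99
Total deductions = $42.28 + $74.44 + $76.59 + $38.23 + $304.21 + $0.00 + $45.99 = $581.74
Net pay = $1311.56 − $581.74 = $729.82

$729.82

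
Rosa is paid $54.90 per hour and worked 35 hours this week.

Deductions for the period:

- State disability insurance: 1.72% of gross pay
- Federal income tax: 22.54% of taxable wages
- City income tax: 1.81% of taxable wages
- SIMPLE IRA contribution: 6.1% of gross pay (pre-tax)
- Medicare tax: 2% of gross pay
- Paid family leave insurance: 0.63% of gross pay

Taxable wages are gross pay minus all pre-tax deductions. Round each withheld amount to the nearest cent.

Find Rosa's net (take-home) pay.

Gross pay: 35 × $54.90 = $1921.50
SIMPLE IRA contribution: $1921.50 × 0.061 = $117.21
Taxable wages = $1921.50 − $117.21 = $1804.29
City income tax: $1804.29 × 0.0181 = $32.66
Federal income tax: $1804.29 × 0.2254 = $406.69
Paid family leave insurance: $1921.50 × 0.0063 = $12.11
State disability insurance: $1921.50 × 0.0172 = $33.05
Medicare tax: $1921.50 × 0.02 = $38.43
Total deductions = $117.21 + $32.66 + $406.69 + $12.11 + $33.05 + $38.43 = $640.15
Net pay = $1921.50 − $640.15 = $1281.35

$1281.35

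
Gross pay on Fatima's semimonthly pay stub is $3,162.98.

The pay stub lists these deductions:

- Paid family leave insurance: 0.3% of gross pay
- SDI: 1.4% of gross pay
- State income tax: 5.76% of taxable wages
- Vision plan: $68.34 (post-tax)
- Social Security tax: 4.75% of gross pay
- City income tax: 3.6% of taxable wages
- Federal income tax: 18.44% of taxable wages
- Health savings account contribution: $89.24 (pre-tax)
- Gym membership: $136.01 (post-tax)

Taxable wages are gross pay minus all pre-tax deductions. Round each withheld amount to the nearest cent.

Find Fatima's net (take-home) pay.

$1,810.88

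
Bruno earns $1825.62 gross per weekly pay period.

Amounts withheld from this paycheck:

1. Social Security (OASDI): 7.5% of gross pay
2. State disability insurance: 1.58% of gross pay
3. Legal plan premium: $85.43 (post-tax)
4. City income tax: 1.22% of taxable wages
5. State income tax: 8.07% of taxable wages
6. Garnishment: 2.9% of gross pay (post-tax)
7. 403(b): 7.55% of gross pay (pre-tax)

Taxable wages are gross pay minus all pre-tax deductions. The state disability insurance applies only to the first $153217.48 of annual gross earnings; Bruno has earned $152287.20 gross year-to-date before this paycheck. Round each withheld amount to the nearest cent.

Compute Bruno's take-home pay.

$1241.01

403(b): $1825.62 × 0.0755 = $137.83
Taxable wages = $1825.62 − $137.83 = $1687.79
City income tax: $1687.79 × 0.0122 = $20.59
State income tax: $1687.79 × 0.0807 = $136.20
State disability insurance: only $153217.48 − $152287.20 = $930.28 of this check is subject → $930.28 × 0.0158 = $14.70
Social Security (OASDI): $1825.62 × 0.075 = $136.92
Garnishment: $1825.62 × 0.029 = $52.94
Legal plan premium: $85.43
Total deductions = $137.83 + $20.59 + $136.20 + $14.70 + $136.92 + $52.94 + $85.43 = $584.61
Net pay = $1825.62 − $584.61 = $1241.01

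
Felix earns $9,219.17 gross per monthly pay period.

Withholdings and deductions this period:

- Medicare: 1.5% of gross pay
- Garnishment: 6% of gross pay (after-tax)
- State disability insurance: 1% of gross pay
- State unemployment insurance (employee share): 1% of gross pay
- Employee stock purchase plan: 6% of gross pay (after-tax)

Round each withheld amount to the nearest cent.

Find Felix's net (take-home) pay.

$7,790.20

State disability insurance: $9,219.17 × 0.01 = $92.19
Medicare: $9,219.17 × 0.015 = $138.29
State unemployment insurance (employee share): $9,219.17 × 0.01 = $92.19
Garnishment: $9,219.17 × 0.06 = $553.15
Employee stock purchase plan: $9,219.17 × 0.06 = $553.15
Total deductions = $92.19 + $138.29 + $92.19 + $553.15 + $553.15 = $1,428.97
Net pay = $9,219.17 − $1,428.97 = $7,790.20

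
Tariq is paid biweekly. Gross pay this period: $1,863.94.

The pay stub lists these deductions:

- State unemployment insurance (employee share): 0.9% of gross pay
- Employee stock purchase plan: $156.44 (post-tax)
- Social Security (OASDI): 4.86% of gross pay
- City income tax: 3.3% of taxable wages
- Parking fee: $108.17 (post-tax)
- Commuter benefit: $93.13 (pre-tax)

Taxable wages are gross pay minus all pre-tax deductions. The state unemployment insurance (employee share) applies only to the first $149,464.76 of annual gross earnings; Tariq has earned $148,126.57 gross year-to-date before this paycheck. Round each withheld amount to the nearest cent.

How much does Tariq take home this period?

$1,345.13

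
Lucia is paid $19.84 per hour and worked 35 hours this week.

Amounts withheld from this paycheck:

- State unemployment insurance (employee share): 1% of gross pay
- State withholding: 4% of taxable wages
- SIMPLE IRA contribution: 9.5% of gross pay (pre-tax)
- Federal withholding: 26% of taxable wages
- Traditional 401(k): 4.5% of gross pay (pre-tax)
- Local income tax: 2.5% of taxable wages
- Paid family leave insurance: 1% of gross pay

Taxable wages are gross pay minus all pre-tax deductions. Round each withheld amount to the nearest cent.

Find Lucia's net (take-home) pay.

$389.21

Gross pay: 35 × $19.84 = $694.40
Traditional 401(k): $694.40 × 0.045 = $31.25
SIMPLE IRA contribution: $694.40 × 0.095 = $65.97
Pre-tax total = $31.25 + $65.97 = $97.22
Taxable wages = $694.40 − $97.22 = $597.18
Local income tax: $597.18 × 0.025 = $14.93
State withholding: $597.18 × 0.04 = $23.89
Federal withholding: $597.18 × 0.26 = $155.27
Paid family leave insurance: $694.40 × 0.01 = $6.94
State unemployment insurance (employee share): $694.40 × 0.01 = $6.94
Total deductions = $31.25 + $65.97 + $14.93 + $23.89 + $155.27 + $6.94 + $6.94 = $305.19
Net pay = $694.40 − $305.19 = $389.21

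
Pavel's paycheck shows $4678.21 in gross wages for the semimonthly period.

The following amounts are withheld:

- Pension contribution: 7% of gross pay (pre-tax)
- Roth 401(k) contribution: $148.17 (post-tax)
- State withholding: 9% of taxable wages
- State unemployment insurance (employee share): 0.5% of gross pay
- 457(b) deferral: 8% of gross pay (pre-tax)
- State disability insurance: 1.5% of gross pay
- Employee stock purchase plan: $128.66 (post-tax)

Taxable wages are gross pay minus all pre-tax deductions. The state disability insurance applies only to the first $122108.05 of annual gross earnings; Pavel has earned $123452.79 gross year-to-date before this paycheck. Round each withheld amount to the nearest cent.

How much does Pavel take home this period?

$3318.38

Pension contribution: $4678.21 × 0.07 = $327.47
457(b) deferral: $4678.21 × 0.08 = $374.26
Pre-tax total = $327.47 + $374.26 = $701.73
Taxable wages = $4678.21 − $701.73 = $3976.48
State withholding: $3976.48 × 0.09 = $357.88
State unemployment insurance (employee share): $4678.21 × 0.005 = $23.39
State disability insurance: annual cap $122108.05 already reached (YTD $123452.79), so $0.00
Employee stock purchase plan: $128.66
Roth 401(k) contribution: $148.17
Total deductions = $327.47 + $374.26 + $357.88 + $23.39 + $0.00 + $128.66 + $148.17 = $1359.83
Net pay = $4678.21 − $1359.83 = $3318.38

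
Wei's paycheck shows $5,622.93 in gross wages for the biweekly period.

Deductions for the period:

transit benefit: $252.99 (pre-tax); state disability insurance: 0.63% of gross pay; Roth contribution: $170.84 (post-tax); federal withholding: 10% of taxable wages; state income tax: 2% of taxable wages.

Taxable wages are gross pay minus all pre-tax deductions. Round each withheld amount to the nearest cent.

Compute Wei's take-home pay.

Transit benefit: $252.99
Taxable wages = $5,622.93 − $252.99 = $5,369.94
State income tax: $5,369.94 × 0.02 = $107.40
Federal withholding: $5,369.94 × 0.1 = $536.99
State disability insurance: $5,622.93 × 0.0063 = $35.42
Roth contribution: $170.84
Total deductions = $252.99 + $107.40 + $536.99 + $35.42 + $170.84 = $1,103.64
Net pay = $5,622.93 − $1,103.64 = $4,519.29

$4,519.29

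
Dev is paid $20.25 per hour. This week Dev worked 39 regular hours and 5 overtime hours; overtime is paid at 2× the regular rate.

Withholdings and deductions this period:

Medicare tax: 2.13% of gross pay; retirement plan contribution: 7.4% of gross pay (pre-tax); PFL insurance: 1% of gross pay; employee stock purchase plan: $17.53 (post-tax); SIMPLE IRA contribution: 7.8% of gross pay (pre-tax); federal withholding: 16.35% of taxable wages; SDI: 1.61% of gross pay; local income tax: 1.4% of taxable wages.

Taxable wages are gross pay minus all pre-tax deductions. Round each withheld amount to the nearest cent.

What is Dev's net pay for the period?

$627.51

Regular pay: 39 × $20.25 = $789.75
Overtime pay: 5 × $20.25 × 2 = $202.50
Gross pay = $789.75 + $202.50 = $992.25
Retirement plan contribution: $992.25 × 0.074 = $73.43
SIMPLE IRA contribution: $992.25 × 0.078 = $77.40
Pre-tax total = $73.43 + $77.40 = $150.83
Taxable wages = $992.25 − $150.83 = $841.42
Federal withholding: $841.42 × 0.1635 = $137.57
Local income tax: $841.42 × 0.014 = $11.78
PFL insurance: $992.25 × 0.01 = $9.92
Medicare tax: $992.25 × 0.0213 = $21.13
SDI: $992.25 × 0.0161 = $15.98
Employee stock purchase plan: $17.53
Total deductions = $73.43 + $77.40 + $137.57 + $11.78 + $9.92 + $21.13 + $15.98 + $17.53 = $364.74
Net pay = $992.25 − $364.74 = $627.51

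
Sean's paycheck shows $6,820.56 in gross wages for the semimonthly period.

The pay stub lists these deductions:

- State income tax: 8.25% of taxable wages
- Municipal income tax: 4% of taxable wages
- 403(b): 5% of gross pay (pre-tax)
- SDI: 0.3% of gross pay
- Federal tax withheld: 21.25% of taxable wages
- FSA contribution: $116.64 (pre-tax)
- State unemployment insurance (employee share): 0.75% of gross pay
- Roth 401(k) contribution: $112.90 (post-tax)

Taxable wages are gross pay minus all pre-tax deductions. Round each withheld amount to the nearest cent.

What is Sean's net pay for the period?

403(b): $6,820.56 × 0.05 = $341.03
FSA contribution: $116.64
Pre-tax total = $341.03 + $116.64 = $457.67
Taxable wages = $6,820.56 − $457.67 = $6,362.89
Federal tax withheld: $6,362.89 × 0.2125 = $1,352.11
State income tax: $6,362.89 × 0.0825 = $524.94
Municipal income tax: $6,362.89 × 0.04 = $254.52
SDI: $6,820.56 × 0.003 = $20.46
State unemployment insurance (employee share): $6,820.56 × 0.0075 = $51.15
Roth 401(k) contribution: $112.90
Total deductions = $341.03 + $116.64 + $1,352.11 + $524.94 + $254.52 + $20.46 + $51.15 + $112.90 = $2,773.75
Net pay = $6,820.56 − $2,773.75 = $4,046.81

$4,046.81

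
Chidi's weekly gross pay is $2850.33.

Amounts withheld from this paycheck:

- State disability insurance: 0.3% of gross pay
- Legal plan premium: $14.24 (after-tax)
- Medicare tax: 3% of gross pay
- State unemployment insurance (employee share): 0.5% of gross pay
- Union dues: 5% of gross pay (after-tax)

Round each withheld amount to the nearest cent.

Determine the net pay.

State disability insurance: $2850.33 × 0.003 = $8.55
State unemployment insurance (employee share): $2850.33 × 0.005 = $14.25
Medicare tax: $2850.33 × 0.03 = $85.51
Union dues: $2850.33 × 0.05 = $142.52
Legal plan premium: $14.24
Total deductions = $8.55 + $14.25 + $85.51 + $142.52 + $14.24 = $265.07
Net pay = $2850.33 − $265.07 = $2585.26

$2585.26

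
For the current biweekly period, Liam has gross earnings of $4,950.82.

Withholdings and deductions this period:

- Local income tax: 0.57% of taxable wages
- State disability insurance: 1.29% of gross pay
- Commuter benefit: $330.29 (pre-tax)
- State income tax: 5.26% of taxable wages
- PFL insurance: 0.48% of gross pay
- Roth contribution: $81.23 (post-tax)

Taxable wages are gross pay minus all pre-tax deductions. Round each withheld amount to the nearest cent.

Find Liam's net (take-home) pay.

$4,182.29

Commuter benefit: $330.29
Taxable wages = $4,950.82 − $330.29 = $4,620.53
Local income tax: $4,620.53 × 0.0057 = $26.34
State income tax: $4,620.53 × 0.0526 = $243.04
PFL insurance: $4,950.82 × 0.0048 = $23.76
State disability insurance: $4,950.82 × 0.0129 = $63.87
Roth contribution: $81.23
Total deductions = $330.29 + $26.34 + $243.04 + $23.76 + $63.87 + $81.23 = $768.53
Net pay = $4,950.82 − $768.53 = $4,182.29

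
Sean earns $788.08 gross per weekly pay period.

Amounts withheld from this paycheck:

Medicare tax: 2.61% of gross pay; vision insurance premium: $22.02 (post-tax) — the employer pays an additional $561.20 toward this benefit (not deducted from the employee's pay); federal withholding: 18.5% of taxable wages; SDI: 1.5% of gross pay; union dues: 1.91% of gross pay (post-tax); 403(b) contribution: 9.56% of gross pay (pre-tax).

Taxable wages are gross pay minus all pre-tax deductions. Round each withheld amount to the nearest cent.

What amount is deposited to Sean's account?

$511.42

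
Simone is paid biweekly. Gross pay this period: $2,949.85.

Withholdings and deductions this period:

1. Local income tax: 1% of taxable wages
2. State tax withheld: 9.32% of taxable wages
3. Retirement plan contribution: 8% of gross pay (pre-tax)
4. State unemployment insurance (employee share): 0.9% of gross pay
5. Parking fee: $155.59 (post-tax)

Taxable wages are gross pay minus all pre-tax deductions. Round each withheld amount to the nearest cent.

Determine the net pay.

$2,251.65

Retirement plan contribution: $2,949.85 × 0.08 = $235.99
Taxable wages = $2,949.85 − $235.99 = $2,713.86
Local income tax: $2,713.86 × 0.01 = $27.14
State tax withheld: $2,713.86 × 0.0932 = $252.93
State unemployment insurance (employee share): $2,949.85 × 0.009 = $26.55
Parking fee: $155.59
Total deductions = $235.99 + $27.14 + $252.93 + $26.55 + $155.59 = $698.20
Net pay = $2,949.85 − $698.20 = $2,251.65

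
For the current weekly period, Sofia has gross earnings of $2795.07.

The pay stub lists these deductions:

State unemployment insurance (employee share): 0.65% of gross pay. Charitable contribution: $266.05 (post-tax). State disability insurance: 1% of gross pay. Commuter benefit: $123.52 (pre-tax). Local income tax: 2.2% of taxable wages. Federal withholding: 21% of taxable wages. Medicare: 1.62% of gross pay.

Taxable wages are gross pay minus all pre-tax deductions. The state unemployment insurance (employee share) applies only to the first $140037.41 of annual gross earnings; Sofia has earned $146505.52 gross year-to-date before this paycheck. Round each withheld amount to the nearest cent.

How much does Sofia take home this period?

Commuter benefit: $123.52
Taxable wages = $2795.07 − $123.52 = $2671.55
Local income tax: $2671.55 × 0.022 = $58.77
Federal withholding: $2671.55 × 0.21 = $561.03
State disability insurance: $2795.07 × 0.01 = $27.95
State unemployment insurance (employee share): annual cap $140037.41 already reached (YTD $146505.52), so $0.00
Medicare: $2795.07 × 0.0162 = $45.28
Charitable contribution: $266.05
Total deductions = $123.52 + $58.77 + $561.03 + $27.95 + $0.00 + $45.28 + $266.05 = $1082.60
Net pay = $2795.07 − $1082.60 = $1712.47

$1712.47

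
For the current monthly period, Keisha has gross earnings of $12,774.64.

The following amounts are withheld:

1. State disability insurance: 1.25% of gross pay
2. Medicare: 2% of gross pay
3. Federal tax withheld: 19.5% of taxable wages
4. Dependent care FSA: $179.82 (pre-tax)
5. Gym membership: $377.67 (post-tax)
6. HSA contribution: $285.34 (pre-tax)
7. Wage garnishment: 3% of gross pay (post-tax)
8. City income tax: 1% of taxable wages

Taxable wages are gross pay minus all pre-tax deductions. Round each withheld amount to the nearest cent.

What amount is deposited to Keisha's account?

Dependent care FSA: $179.82
HSA contribution: $285.34
Pre-tax total = $179.82 + $285.34 = $465.16
Taxable wages = $12,774.64 − $465.16 = $12,309.48
Federal tax withheld: $12,309.48 × 0.195 = $2,400.35
City income tax: $12,309.48 × 0.01 = $123.09
State disability insurance: $12,774.64 × 0.0125 = $159.68
Medicare: $12,774.64 × 0.02 = $255.49
Gym membership: $377.67
Wage garnishment: $12,774.64 × 0.03 = $383.24
Total deductions = $179.82 + $285.34 + $2,400.35 + $123.09 + $159.68 + $255.49 + $377.67 + $383.24 = $4,164.68
Net pay = $12,774.64 − $4,164.68 = $8,609.96

$8,609.96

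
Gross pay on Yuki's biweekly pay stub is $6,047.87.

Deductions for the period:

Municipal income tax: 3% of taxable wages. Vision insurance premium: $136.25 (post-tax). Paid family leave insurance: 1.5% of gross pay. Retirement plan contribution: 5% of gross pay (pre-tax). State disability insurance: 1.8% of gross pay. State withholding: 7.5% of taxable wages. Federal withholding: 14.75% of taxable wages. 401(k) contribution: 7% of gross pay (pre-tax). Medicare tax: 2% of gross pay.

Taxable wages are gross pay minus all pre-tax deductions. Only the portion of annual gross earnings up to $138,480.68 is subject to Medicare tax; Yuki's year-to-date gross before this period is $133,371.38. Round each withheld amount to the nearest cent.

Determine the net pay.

401(k) contribution: $6,047.87 × 0.07 = $423.35
Retirement plan contribution: $6,047.87 × 0.05 = $302.39
Pre-tax total = $423.35 + $302.39 = $725.74
Taxable wages = $6,047.87 − $725.74 = $5,322.13
Municipal income tax: $5,322.13 × 0.03 = $159.66
State withholding: $5,322.13 × 0.075 = $399.16
Federal withholding: $5,322.13 × 0.1475 = $785.01
Paid family leave insurance: $6,047.87 × 0.015 = $90.72
State disability insurance: $6,047.87 × 0.018 = $108.86
Medicare tax: only $138,480.68 − $133,371.38 = $5,109.30 of this check is subject → $5,109.30 × 0.02 = $102.19
Vision insurance premium: $136.25
Total deductions = $423.35 + $302.39 + $159.66 + $399.16 + $785.01 + $90.72 + $108.86 + $102.19 + $136.25 = $2,507.59
Net pay = $6,047.87 − $2,507.59 = $3,540.28

$3,540.28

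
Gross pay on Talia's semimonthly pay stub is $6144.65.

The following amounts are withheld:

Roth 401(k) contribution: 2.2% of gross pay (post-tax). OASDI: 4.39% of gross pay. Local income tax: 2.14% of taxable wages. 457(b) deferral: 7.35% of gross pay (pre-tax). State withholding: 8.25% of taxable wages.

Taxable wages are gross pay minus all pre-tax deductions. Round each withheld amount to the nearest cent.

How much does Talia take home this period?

457(b) deferral: $6144.65 × 0.0735 = $451.63
Taxable wages = $6144.65 − $451.63 = $5693.02
State withholding: $5693.02 × 0.0825 = $469.67
Local income tax: $5693.02 × 0.0214 = $121.83
OASDI: $6144.65 × 0.0439 = $269.75
Roth 401(k) contribution: $6144.65 × 0.022 = $135.18
Total deductions = $451.63 + $469.67 + $121.83 + $269.75 + $135.18 = $1448.06
Net pay = $6144.65 − $1448.06 = $4696.59

$4696.59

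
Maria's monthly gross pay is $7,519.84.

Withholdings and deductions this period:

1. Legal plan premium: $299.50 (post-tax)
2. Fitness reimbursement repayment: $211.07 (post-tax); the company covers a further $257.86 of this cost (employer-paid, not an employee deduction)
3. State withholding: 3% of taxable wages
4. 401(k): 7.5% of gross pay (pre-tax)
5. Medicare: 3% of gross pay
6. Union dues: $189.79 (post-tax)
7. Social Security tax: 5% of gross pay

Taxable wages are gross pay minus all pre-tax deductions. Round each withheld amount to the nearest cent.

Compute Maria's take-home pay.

401(k): $7,519.84 × 0.075 = $563.99
Taxable wages = $7,519.84 − $563.99 = $6,955.85
State withholding: $6,955.85 × 0.03 = $208.68
Medicare: $7,519.84 × 0.03 = $225.60
Social Security tax: $7,519.84 × 0.05 = $375.99
Legal plan premium: $299.50
Fitness reimbursement repayment: $211.07
Union dues: $189.79
(Employer's $257.86 toward fitness reimbursement repayment is not withheld from the employee.)
Total deductions = $563.99 + $208.68 + $225.60 + $375.99 + $299.50 + $211.07 + $189.79 = $2,074.62
Net pay = $7,519.84 − $2,074.62 = $5,445.22

$5,445.22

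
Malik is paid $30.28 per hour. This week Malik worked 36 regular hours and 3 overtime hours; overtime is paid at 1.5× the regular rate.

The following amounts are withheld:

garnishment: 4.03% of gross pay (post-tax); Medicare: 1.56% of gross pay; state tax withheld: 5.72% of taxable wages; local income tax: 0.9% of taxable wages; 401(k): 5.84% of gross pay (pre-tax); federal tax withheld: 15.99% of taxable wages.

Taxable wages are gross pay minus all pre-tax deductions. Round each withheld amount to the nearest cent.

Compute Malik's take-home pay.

$825.09

Regular pay: 36 × $30.28 = $1090.08
Overtime pay: 3 × $30.28 × 1.5 = $136.26
Gross pay = $1090.08 + $136.26 = $1226.34
401(k): $1226.34 × 0.0584 = $71.62
Taxable wages = $1226.34 − $71.62 = $1154.72
State tax withheld: $1154.72 × 0.0572 = $66.05
Local income tax: $1154.72 × 0.009 = $10.39
Federal tax withheld: $1154.72 × 0.1599 = $184.64
Medicare: $1226.34 × 0.0156 = $19.13
Garnishment: $1226.34 × 0.0403 = $49.42
Total deductions = $71.62 + $66.05 + $10.39 + $184.64 + $19.13 + $49.42 = $401.25
Net pay = $1226.34 − $401.25 = $825.09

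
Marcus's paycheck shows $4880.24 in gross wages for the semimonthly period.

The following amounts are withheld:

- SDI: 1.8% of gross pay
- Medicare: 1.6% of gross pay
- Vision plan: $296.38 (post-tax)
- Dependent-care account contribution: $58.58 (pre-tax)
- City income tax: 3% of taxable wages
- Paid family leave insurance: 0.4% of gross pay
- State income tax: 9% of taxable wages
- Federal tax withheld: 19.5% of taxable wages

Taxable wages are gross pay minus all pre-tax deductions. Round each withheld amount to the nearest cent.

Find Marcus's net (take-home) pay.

$2821.02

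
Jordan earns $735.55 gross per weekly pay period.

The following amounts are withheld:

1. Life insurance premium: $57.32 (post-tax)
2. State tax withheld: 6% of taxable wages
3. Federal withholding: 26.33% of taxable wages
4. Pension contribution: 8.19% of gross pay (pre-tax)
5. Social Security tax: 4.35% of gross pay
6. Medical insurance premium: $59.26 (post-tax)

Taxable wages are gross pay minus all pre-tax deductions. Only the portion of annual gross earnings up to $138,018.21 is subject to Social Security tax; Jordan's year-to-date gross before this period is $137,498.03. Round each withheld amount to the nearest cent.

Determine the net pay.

Pension contribution: $735.55 × 0.0819 = $60.24
Taxable wages = $735.55 − $60.24 = $675.31
State tax withheld: $675.31 × 0.06 = $40.52
Federal withholding: $675.31 × 0.2633 = $177.81
Social Security tax: only $138,018.21 − $137,498.03 = $520.18 of this check is subject → $520.18 × 0.0435 = $22.63
Life insurance premium: $57.32
Medical insurance premium: $59.26
Total deductions = $60.24 + $40.52 + $177.81 + $22.63 + $57.32 + $59.26 = $417.78
Net pay = $735.55 − $417.78 = $317.77

$317.77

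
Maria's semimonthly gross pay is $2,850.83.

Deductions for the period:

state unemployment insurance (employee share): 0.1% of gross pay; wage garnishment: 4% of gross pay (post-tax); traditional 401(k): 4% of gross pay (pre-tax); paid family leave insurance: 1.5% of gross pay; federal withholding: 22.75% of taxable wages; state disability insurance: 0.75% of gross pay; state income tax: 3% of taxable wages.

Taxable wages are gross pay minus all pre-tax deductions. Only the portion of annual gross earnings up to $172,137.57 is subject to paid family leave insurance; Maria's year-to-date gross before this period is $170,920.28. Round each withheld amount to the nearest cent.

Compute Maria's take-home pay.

$1,875.56

Traditional 401(k): $2,850.83 × 0.04 = $114.03
Taxable wages = $2,850.83 − $114.03 = $2,736.80
Federal withholding: $2,736.80 × 0.2275 = $622.62
State income tax: $2,736.80 × 0.03 = $82.10
State unemployment insurance (employee share): $2,850.83 × 0.001 = $2.85
State disability insurance: $2,850.83 × 0.0075 = $21.38
Paid family leave insurance: only $172,137.57 − $170,920.28 = $1,217.29 of this check is subject → $1,217.29 × 0.015 = $18.26
Wage garnishment: $2,850.83 × 0.04 = $114.03
Total deductions = $114.03 + $622.62 + $82.10 + $2.85 + $21.38 + $18.26 + $114.03 = $975.27
Net pay = $2,850.83 − $975.27 = $1,875.56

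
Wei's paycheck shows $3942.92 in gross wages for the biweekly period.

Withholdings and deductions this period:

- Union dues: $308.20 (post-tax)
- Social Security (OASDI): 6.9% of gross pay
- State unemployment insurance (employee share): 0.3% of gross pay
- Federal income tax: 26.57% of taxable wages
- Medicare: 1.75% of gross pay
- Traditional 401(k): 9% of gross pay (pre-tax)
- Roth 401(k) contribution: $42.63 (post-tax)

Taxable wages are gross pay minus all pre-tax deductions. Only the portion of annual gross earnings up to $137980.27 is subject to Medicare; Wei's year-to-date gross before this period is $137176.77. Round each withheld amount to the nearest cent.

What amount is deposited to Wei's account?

$1985.93

Traditional 401(k): $3942.92 × 0.09 = $354.86
Taxable wages = $3942.92 − $354.86 = $3588.06
Federal income tax: $3588.06 × 0.2657 = $953.35
Social Security (OASDI): $3942.92 × 0.069 = $272.06
State unemployment insurance (employee share): $3942.92 × 0.003 = $11.83
Medicare: only $137980.27 − $137176.77 = $803.50 of this check is subject → $803.50 × 0.0175 = $14.06
Roth 401(k) contribution: $42.63
Union dues: $308.20
Total deductions = $354.86 + $953.35 + $272.06 + $11.83 + $14.06 + $42.63 + $308.20 = $1956.99
Net pay = $3942.92 − $1956.99 = $1985.93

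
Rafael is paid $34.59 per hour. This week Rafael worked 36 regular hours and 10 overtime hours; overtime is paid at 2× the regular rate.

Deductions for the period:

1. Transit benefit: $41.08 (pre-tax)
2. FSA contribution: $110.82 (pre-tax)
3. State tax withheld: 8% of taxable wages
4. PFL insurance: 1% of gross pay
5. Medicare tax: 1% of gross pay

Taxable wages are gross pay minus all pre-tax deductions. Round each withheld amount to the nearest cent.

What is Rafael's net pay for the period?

$1,603.59

Regular pay: 36 × $34.59 = $1,245.24
Overtime pay: 10 × $34.59 × 2 = $691.80
Gross pay = $1,245.24 + $691.80 = $1,937.04
FSA contribution: $110.82
Transit benefit: $41.08
Pre-tax total = $110.82 + $41.08 = $151.90
Taxable wages = $1,937.04 − $151.90 = $1,785.14
State tax withheld: $1,785.14 × 0.08 = $142.81
Medicare tax: $1,937.04 × 0.01 = $19.37
PFL insurance: $1,937.04 × 0.01 = $19.37
Total deductions = $110.82 + $41.08 + $142.81 + $19.37 + $19.37 = $333.45
Net pay = $1,937.04 − $333.45 = $1,603.59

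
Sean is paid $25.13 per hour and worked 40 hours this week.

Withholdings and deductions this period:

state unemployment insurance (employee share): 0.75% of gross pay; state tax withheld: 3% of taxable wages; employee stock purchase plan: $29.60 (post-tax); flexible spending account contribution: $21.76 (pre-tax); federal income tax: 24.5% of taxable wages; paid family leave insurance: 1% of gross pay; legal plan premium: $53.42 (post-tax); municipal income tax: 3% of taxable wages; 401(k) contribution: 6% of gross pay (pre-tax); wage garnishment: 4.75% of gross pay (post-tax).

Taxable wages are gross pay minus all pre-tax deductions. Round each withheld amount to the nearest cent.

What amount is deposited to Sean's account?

$493.22

Gross pay: 40 × $25.13 = $1005.20
401(k) contribution: $1005.20 × 0.06 = $60.31
Flexible spending account contribution: $21.76
Pre-tax total = $60.31 + $21.76 = $82.07
Taxable wages = $1005.20 − $82.07 = $923.13
State tax withheld: $923.13 × 0.03 = $27.69
Federal income tax: $923.13 × 0.245 = $226.17
Municipal income tax: $923.13 × 0.03 = $27.69
Paid family leave insurance: $1005.20 × 0.01 = $10.05
State unemployment insurance (employee share): $1005.20 × 0.0075 = $7.54
Wage garnishment: $1005.20 × 0.0475 = $47.75
Employee stock purchase plan: $29.60
Legal plan premium: $53.42
Total deductions = $60.31 + $21.76 + $27.69 + $226.17 + $27.69 + $10.05 + $7.54 + $47.75 + $29.60 + $53.42 = $511.98
Net pay = $1005.20 − $511.98 = $493.22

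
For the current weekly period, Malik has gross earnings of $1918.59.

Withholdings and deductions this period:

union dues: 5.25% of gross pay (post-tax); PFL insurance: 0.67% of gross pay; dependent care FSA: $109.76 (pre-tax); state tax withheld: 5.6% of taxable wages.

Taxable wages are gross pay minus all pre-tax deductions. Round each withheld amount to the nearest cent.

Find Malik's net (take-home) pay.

$1593.96

Dependent care FSA: $109.76
Taxable wages = $1918.59 − $109.76 = $1808.83
State tax withheld: $1808.83 × 0.056 = $101.29
PFL insurance: $1918.59 × 0.0067 = $12.85
Union dues: $1918.59 × 0.0525 = $100.73
Total deductions = $109.76 + $101.29 + $12.85 + $100.73 = $324.63
Net pay = $1918.59 − $324.63 = $1593.96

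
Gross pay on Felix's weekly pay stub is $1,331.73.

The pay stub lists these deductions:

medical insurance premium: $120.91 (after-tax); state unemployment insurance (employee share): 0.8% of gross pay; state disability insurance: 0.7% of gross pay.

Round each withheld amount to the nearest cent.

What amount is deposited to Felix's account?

$1,190.85

State unemployment insurance (employee share): $1,331.73 × 0.008 = $10.65
State disability insurance: $1,331.73 × 0.007 = $9.32
Medical insurance premium: $120.91
Total deductions = $10.65 + $9.32 + $120.91 = $140.88
Net pay = $1,331.73 − $140.88 = $1,190.85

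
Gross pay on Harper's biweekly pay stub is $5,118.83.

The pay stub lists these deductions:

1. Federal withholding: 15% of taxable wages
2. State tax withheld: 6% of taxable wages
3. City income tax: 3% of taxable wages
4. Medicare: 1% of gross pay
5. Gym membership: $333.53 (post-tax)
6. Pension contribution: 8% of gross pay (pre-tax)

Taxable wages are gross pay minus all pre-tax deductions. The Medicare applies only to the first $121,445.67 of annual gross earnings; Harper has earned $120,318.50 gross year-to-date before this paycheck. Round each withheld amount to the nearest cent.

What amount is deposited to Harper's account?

$3,234.28

Pension contribution: $5,118.83 × 0.08 = $409.51
Taxable wages = $5,118.83 − $409.51 = $4,709.32
City income tax: $4,709.32 × 0.03 = $141.28
State tax withheld: $4,709.32 × 0.06 = $282.56
Federal withholding: $4,709.32 × 0.15 = $706.40
Medicare: only $121,445.67 − $120,318.50 = $1,127.17 of this check is subject → $1,127.17 × 0.01 = $11.27
Gym membership: $333.53
Total deductions = $409.51 + $141.28 + $282.56 + $706.40 + $11.27 + $333.53 = $1,884.55
Net pay = $5,118.83 − $1,884.55 = $3,234.28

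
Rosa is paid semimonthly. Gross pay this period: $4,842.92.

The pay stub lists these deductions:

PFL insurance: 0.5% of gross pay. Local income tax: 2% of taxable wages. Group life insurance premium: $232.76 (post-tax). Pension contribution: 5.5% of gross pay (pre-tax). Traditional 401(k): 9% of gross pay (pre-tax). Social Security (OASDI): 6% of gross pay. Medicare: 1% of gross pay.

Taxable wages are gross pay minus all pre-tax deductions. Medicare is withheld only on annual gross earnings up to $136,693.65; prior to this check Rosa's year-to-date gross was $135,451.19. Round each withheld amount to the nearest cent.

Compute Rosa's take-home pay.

$3,497.92

Traditional 401(k): $4,842.92 × 0.09 = $435.86
Pension contribution: $4,842.92 × 0.055 = $266.36
Pre-tax total = $435.86 + $266.36 = $702.22
Taxable wages = $4,842.92 − $702.22 = $4,140.70
Local income tax: $4,140.70 × 0.02 = $82.81
PFL insurance: $4,842.92 × 0.005 = $24.21
Medicare: only $136,693.65 − $135,451.19 = $1,242.46 of this check is subject → $1,242.46 × 0.01 = $12.42
Social Security (OASDI): $4,842.92 × 0.06 = $290.58
Group life insurance premium: $232.76
Total deductions = $435.86 + $266.36 + $82.81 + $24.21 + $12.42 + $290.58 + $232.76 = $1,345.00
Net pay = $4,842.92 − $1,345.00 = $3,497.92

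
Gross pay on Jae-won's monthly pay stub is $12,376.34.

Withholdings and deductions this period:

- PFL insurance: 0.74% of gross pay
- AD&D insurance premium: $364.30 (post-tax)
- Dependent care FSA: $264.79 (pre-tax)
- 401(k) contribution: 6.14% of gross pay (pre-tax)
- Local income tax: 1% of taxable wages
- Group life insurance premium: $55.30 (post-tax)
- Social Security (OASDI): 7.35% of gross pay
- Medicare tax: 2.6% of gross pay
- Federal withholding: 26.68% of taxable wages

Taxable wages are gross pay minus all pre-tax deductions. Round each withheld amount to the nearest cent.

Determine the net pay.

Dependent care FSA: $264.79
401(k) contribution: $12,376.34 × 0.0614 = $759.91
Pre-tax total = $264.79 + $759.91 = $1,024.70
Taxable wages = $12,376.34 − $1,024.70 = $11,351.64
Local income tax: $11,351.64 × 0.01 = $113.52
Federal withholding: $11,351.64 × 0.2668 = $3,028.62
PFL insurance: $12,376.34 × 0.0074 = $91.58
Medicare tax: $12,376.34 × 0.026 = $321.78
Social Security (OASDI): $12,376.34 × 0.0735 = $909.66
AD&D insurance premium: $364.30
Group life insurance premium: $55.30
Total deductions = $264.79 + $759.91 + $113.52 + $3,028.62 + $91.58 + $321.78 + $909.66 + $364.30 + $55.30 = $5,909.46
Net pay = $12,376.34 − $5,909.46 = $6,466.88

$6,466.88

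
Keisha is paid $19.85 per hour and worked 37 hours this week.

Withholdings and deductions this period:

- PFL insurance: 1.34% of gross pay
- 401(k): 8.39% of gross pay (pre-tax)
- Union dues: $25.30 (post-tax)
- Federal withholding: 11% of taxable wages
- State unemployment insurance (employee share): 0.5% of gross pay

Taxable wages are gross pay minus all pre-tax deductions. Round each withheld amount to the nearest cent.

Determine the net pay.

Gross pay: 37 × $19.85 = $734.45
401(k): $734.45 × 0.0839 = $61.62
Taxable wages = $734.45 − $61.62 = $672.83
Federal withholding: $672.83 × 0.11 = $74.01
State unemployment insurance (employee share): $734.45 × 0.005 = $3.67
PFL insurance: $734.45 × 0.0134 = $9.84
Union dues: $25.30
Total deductions = $61.62 + $74.01 + $3.67 + $9.84 + $25.30 = $174.44
Net pay = $734.45 − $174.44 = $560.01

$560.01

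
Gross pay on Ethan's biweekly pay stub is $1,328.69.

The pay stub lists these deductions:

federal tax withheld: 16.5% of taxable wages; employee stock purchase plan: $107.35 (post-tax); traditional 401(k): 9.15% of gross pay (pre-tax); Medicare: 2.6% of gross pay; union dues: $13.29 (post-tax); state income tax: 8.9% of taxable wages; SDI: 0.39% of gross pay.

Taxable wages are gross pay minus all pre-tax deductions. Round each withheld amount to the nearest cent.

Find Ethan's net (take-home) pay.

$740.14

Traditional 401(k): $1,328.69 × 0.0915 = $121.58
Taxable wages = $1,328.69 − $121.58 = $1,207.11
Federal tax withheld: $1,207.11 × 0.165 = $199.17
State income tax: $1,207.11 × 0.089 = $107.43
Medicare: $1,328.69 × 0.026 = $34.55
SDI: $1,328.69 × 0.0039 = $5.18
Employee stock purchase plan: $107.35
Union dues: $13.29
Total deductions = $121.58 + $199.17 + $107.43 + $34.55 + $5.18 + $107.35 + $13.29 = $588.55
Net pay = $1,328.69 − $588.55 = $740.14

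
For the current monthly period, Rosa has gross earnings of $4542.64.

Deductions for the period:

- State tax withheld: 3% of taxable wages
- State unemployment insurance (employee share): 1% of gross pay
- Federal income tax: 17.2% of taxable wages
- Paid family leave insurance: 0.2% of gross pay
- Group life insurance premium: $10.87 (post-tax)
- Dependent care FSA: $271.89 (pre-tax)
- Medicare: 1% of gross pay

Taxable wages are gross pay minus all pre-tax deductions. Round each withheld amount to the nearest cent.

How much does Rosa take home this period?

$3297.24

Dependent care FSA: $271.89
Taxable wages = $4542.64 − $271.89 = $4270.75
Federal income tax: $4270.75 × 0.172 = $734.57
State tax withheld: $4270.75 × 0.03 = $128.12
Paid family leave insurance: $4542.64 × 0.002 = $9.09
State unemployment insurance (employee share): $4542.64 × 0.01 = $45.43
Medicare: $4542.64 × 0.01 = $45.43
Group life insurance premium: $10.87
Total deductions = $271.89 + $734.57 + $128.12 + $9.09 + $45.43 + $45.43 + $10.87 = $1245.40
Net pay = $4542.64 − $1245.40 = $3297.24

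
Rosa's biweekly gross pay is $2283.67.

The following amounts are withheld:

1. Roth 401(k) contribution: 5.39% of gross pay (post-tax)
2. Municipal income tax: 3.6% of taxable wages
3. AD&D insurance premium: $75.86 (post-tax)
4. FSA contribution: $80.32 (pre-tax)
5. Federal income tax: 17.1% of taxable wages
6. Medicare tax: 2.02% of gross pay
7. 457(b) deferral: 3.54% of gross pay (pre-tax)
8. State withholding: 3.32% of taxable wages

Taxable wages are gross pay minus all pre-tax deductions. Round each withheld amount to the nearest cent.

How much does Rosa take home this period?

FSA contribution: $80.32
457(b) deferral: $2283.67 × 0.0354 = $80.84
Pre-tax total = $80.32 + $80.84 = $161.16
Taxable wages = $2283.67 − $161.16 = $2122.51
Federal income tax: $2122.51 × 0.171 = $362.95
State withholding: $2122.51 × 0.0332 = $70.47
Municipal income tax: $2122.51 × 0.036 = $76.41
Medicare tax: $2283.67 × 0.0202 = $46.13
Roth 401(k) contribution: $2283.67 × 0.0539 = $123.09
AD&D insurance premium: $75.86
Total deductions = $80.32 + $80.84 + $362.95 + $70.47 + $76.41 + $46.13 + $123.09 + $75.86 = $916.07
Net pay = $2283.67 − $916.07 = $1367.60

$1367.60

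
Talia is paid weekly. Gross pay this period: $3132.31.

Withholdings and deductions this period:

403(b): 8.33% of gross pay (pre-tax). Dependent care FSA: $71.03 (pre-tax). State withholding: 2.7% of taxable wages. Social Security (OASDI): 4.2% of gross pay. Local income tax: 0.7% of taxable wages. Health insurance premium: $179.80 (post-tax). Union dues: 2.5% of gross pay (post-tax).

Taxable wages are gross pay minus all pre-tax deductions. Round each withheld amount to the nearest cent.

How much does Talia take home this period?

$2315.48

403(b): $3132.31 × 0.0833 = $260.92
Dependent care FSA: $71.03
Pre-tax total = $260.92 + $71.03 = $331.95
Taxable wages = $3132.31 − $331.95 = $2800.36
State withholding: $2800.36 × 0.027 = $75.61
Local income tax: $2800.36 × 0.007 = $19.60
Social Security (OASDI): $3132.31 × 0.042 = $131.56
Health insurance premium: $179.80
Union dues: $3132.31 × 0.025 = $78.31
Total deductions = $260.92 + $71.03 + $75.61 + $19.60 + $131.56 + $179.80 + $78.31 = $816.83
Net pay = $3132.31 − $816.83 = $2315.48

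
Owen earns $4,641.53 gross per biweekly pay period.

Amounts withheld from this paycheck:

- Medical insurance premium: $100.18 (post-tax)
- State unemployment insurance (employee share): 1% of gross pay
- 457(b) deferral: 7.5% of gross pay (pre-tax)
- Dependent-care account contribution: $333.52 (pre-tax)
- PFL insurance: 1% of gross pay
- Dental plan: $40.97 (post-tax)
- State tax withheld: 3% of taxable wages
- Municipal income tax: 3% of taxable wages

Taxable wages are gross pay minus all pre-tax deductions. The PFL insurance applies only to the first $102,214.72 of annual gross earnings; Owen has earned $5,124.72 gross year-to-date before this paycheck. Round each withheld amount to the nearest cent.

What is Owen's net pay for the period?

$3,488.31

Dependent-care account contribution: $333.52
457(b) deferral: $4,641.53 × 0.075 = $348.11
Pre-tax total = $333.52 + $348.11 = $681.63
Taxable wages = $4,641.53 − $681.63 = $3,959.90
State tax withheld: $3,959.90 × 0.03 = $118.80
Municipal income tax: $3,959.90 × 0.03 = $118.80
State unemployment insurance (employee share): $4,641.53 × 0.01 = $46.42
PFL insurance: cap not yet reached, full $4,641.53 is subject → $4,641.53 × 0.01 = $46.42
Dental plan: $40.97
Medical insurance premium: $100.18
Total deductions = $333.52 + $348.11 + $118.80 + $118.80 + $46.42 + $46.42 + $40.97 + $100.18 = $1,153.22
Net pay = $4,641.53 − $1,153.22 = $3,488.31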